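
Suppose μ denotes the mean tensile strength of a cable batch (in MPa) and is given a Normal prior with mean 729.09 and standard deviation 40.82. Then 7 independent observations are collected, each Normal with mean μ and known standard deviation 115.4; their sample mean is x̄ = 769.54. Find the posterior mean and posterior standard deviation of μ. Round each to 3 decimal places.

Posterior mean ≈ 747.977; posterior SD ≈ 29.804

With known σ, the Normal prior is conjugate. Weight on the data is w = (n/σ²)/(n/σ² + 1/τ₀²) = 0.00052564/(0.00052564+0.00060014) = 0.46691.
Posterior mean = w·x̄ + (1−w)·μ₀ = 0.46691·769.54 + 0.53309·729.09 = 747.977. Posterior variance = 1/(0.00052564+0.00060014) = 888.273, so SD = 29.804.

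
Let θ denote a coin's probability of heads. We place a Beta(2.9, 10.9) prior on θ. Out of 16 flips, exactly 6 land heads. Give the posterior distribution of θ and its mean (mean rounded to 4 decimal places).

Observing 6 successes and 10 failures updates Beta(2.9, 10.9) by adding the success and failure counts to the two shape parameters: α = 2.9+6 = 8.9, β = 10.9+10 = 20.9.
Posterior mean = α/(α+β) = 8.9/29.8 = 0.2987.

Posterior: Beta(8.9, 20.9); mean ≈ 0.2987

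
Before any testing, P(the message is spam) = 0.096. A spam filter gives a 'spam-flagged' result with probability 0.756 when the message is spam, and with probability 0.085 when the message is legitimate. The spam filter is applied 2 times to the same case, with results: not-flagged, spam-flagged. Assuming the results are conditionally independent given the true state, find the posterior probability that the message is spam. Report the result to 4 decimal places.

Let H be the event that the message is spam; start with P(H) = 0.096. P('spam-flagged'|H) = 0.756, P('spam-flagged'|¬H) = 0.085.
Update on result 1 ('not-flagged'): P(H) ← 0.244·0.0960 / (0.244·0.0960 + 0.915·0.9040) = 0.023424/0.85058 = 0.0275.
Update on result 2 ('spam-flagged'): P(H) ← 0.756·0.0275 / (0.756·0.0275 + 0.085·0.9725) = 0.020819/0.10348 = 0.2012.

Posterior P(H) ≈ 0.2012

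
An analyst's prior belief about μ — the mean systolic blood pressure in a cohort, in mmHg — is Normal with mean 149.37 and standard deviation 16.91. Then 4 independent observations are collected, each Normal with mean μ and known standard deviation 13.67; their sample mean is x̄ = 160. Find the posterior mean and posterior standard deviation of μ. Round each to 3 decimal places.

Posterior mean ≈ 158.507; posterior SD ≈ 6.337

With known σ, the Normal prior is conjugate. Weight on the data is w = (n/σ²)/(n/σ² + 1/τ₀²) = 0.0214054/(0.0214054+0.00349714) = 0.85957.
Posterior mean = w·x̄ + (1−w)·μ₀ = 0.85957·160 + 0.14043·149.37 = 158.507. Posterior variance = 1/(0.0214054+0.00349714) = 40.1566, so SD = 6.337.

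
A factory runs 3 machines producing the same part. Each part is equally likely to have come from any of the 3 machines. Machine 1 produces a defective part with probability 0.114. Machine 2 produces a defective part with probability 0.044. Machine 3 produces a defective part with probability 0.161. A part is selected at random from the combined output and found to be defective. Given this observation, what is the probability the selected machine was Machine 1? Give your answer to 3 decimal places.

Posterior probability ≈ 0.357

P(defective|M1) = 0.114; P(defective|M2) = 0.044; P(defective|M3) = 0.161.
Prior × likelihood for each source: 0.333333·0.114=0.03800, 0.333333·0.044=0.01467, 0.333333·0.161=0.05367. Summing gives P(defective) = 0.10633.
P(Machine 1 | defective) = 0.03800 / 0.10633 = 0.357.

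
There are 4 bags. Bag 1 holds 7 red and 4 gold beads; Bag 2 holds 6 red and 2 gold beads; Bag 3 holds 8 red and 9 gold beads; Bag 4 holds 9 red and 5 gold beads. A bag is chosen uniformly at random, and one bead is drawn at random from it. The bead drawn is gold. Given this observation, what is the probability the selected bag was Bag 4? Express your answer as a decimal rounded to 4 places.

Posterior probability ≈ 0.2381

P(gold|Bag 1) = 0.3636; P(gold|Bag 2) = 0.25; P(gold|Bag 3) = 0.5294; P(gold|Bag 4) = 0.3571.
Prior × likelihood for each source: 0.25·0.3636=0.09091, 0.25·0.25=0.06250, 0.25·0.5294=0.1324, 0.25·0.3571=0.08929. Summing gives P(gold) = 0.37505.
P(Bag 4 | gold) = 0.08929 / 0.37505 = 0.2381.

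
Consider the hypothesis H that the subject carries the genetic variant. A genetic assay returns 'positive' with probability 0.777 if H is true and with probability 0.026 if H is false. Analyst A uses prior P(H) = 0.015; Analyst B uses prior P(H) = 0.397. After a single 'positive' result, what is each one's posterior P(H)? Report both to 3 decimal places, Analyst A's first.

Analyst A: 0.313; Analyst B: 0.952

The likelihood ratio for a 'positive' result is 0.777/0.026 = 29.885.
Analyst A: prior odds 0.015/0.985 = 0.015228; posterior odds 0.45510; posterior probability 0.313.
Analyst B: prior odds 0.397/0.603 = 0.65837; posterior odds 19.675; posterior probability 0.952.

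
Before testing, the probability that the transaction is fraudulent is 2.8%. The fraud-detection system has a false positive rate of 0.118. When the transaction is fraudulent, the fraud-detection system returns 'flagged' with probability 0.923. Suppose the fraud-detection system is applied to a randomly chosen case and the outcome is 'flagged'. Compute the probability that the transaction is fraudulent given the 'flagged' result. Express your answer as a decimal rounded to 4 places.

P(H | E) ≈ 0.1839

Write H for 'the transaction is fraudulent'. Prior odds H:¬H = 0.028/0.972 = 0.028807. For the 'flagged' outcome, the likelihood ratio is 0.923/0.118 = 7.8220.
Posterior odds = 0.028807 × 7.8220 = 0.22533, so P(H|E) = 0.22533/(1+0.22533) = 0.1839.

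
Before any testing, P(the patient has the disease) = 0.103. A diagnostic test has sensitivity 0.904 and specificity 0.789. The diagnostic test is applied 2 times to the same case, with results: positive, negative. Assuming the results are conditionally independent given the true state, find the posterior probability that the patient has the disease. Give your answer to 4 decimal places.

Let H be the event that the patient has the disease; start with P(H) = 0.103. P('positive'|H) = 0.904, P('positive'|¬H) = 0.211.
Update on result 1 ('positive'): P(H) ← 0.904·0.1030 / (0.904·0.1030 + 0.211·0.8970) = 0.093112/0.28238 = 0.3297.
Update on result 2 ('negative'): P(H) ← 0.096·0.3297 / (0.096·0.3297 + 0.789·0.6703) = 0.031655/0.56049 = 0.0565.

Posterior P(H) ≈ 0.0565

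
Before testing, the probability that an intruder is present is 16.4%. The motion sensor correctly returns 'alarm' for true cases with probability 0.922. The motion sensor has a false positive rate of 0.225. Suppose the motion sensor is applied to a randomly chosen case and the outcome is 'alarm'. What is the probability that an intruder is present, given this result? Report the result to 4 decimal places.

P(H | E) ≈ 0.4456

Let H be the event that an intruder is present. P(H) = 0.164, so P(¬H) = 0.836. With E the 'alarm' result, P(E|H) = 0.922 and P(E|¬H) = 0.225.
P(E) = 0.922·0.164 + 0.225·0.836 = 0.15121 + 0.18810 = 0.33931.
By Bayes' theorem, P(H|E) = 0.15121 / 0.33931 = 0.4456.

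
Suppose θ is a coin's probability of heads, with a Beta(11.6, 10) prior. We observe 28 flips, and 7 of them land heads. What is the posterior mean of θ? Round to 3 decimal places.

Posterior mean ≈ 0.375

Observing 7 successes and 21 failures updates Beta(11.6, 10) by adding the success and failure counts to the two shape parameters: α = 11.6+7 = 18.6, β = 10+21 = 31.
E[θ | data] = 18.6/(18.6+31) = 0.375.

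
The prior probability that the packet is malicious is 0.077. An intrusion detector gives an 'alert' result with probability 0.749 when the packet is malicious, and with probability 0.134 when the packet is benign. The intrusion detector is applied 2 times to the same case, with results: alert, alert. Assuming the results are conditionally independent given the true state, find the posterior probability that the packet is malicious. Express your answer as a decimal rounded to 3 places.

Posterior P(H) ≈ 0.723

With H the event that the packet is malicious, the joint likelihood of the observed sequence is P(data|H) = 0.749·0.749 = 0.56100 and P(data|¬H) = 0.134·0.134 = 0.017956.
Bayes: P(H|data) = 0.077·0.56100 / (0.077·0.56100 + 0.923·0.017956) = 0.043197/0.059770 = 0.7227.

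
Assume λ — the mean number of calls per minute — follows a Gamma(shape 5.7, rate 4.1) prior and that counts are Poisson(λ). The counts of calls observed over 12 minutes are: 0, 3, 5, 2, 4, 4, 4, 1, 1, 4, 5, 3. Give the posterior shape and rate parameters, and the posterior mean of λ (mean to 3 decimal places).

Posterior: Gamma(shape=41.7, rate=16.1); mean ≈ 2.590

The Poisson likelihood adds the total count to the shape and the number of exposure periods to the rate. Here ∑xᵢ = 36 and n = 12, so shape 5.7→41.7 and rate 4.1→16.1.
E[λ | data] = 41.7/16.1 = 2.590.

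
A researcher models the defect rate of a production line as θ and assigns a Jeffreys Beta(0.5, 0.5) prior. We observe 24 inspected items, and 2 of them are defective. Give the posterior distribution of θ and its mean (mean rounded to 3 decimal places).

Observing 2 successes and 22 failures updates Beta(0.5, 0.5) by adding the success and failure counts to the two shape parameters: α = 0.5+2 = 2.5, β = 0.5+22 = 22.5.
Posterior mean = α/(α+β) = 2.5/25 = 0.100.

Posterior: Beta(2.5, 22.5); mean ≈ 0.100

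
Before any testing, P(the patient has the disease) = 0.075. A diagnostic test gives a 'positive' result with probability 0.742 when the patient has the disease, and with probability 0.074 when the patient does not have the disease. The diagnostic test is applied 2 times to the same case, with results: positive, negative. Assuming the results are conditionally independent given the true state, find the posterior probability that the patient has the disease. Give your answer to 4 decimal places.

Posterior P(H) ≈ 0.1847

With H the event that the patient has the disease, the joint likelihood of the observed sequence is P(data|H) = 0.742·0.258 = 0.19144 and P(data|¬H) = 0.074·0.926 = 0.068524.
Bayes: P(H|data) = 0.075·0.19144 / (0.075·0.19144 + 0.925·0.068524) = 0.014358/0.077742 = 0.1847.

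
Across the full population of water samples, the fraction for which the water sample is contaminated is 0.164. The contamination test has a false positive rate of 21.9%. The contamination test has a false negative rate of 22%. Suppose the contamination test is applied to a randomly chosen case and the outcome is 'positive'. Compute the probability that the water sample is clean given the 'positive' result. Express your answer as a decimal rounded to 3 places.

P(¬H | E) ≈ 0.589

Write H for 'the water sample is contaminated'. Prior odds H:¬H = 0.164/0.836 = 0.19617. For the 'positive' outcome, the likelihood ratio is 0.78/0.219 = 3.5616.
Posterior odds = 0.19617 × 3.5616 = 0.69870, so P(H|E) = 0.69870/(1+0.69870) = 0.411. Then P(¬H|E) = 1 − 0.411 = 0.589.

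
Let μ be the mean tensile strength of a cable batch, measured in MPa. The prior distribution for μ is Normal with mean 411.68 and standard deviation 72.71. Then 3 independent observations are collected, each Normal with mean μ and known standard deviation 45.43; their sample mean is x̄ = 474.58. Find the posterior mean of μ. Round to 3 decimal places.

Posterior mean ≈ 467.337

With known σ, the Normal prior is conjugate. Weight on the data is w = (n/σ²)/(n/σ² + 1/τ₀²) = 0.00145357/(0.00145357+0.00018915) = 0.88485.
Posterior mean = w·x̄ + (1−w)·μ₀ = 0.88485·474.58 + 0.11515·411.68 = 467.337.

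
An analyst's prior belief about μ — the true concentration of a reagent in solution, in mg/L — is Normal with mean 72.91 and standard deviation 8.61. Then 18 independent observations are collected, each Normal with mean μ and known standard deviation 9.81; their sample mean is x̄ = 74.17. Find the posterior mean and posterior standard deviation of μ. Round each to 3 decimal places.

Prior precision 1/τ₀² = 1/8.61² = 0.0134894; data precision n/σ² = 18/9.81² = 0.187040.
Posterior precision = 0.0134894 + 0.187040 = 0.200529, giving posterior SD = 1/√0.200529 = 2.233.
Posterior mean = (0.0134894·72.91 + 0.187040·74.17) / 0.200529 = 74.085.

Posterior mean ≈ 74.085; posterior SD ≈ 2.233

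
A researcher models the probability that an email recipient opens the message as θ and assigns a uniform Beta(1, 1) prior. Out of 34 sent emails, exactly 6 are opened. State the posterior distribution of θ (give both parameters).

Observing 6 successes and 28 failures updates Beta(1, 1) by adding the success and failure counts to the two shape parameters: α = 1+6 = 7, β = 1+28 = 29.

Posterior: Beta(7, 29)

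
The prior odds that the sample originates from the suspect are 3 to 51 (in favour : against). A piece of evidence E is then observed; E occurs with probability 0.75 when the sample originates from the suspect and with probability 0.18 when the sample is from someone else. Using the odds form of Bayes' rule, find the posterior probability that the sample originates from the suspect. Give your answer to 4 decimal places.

Posterior probability ≈ 0.1969

Prior odds = 3/51 = 0.058824.
Likelihood ratio for E = 0.75/0.18 = 4.1667.
Posterior odds = prior odds × LR = 0.24510.
Posterior probability = odds/(1+odds) = 0.24510/1.2451 = 0.1969.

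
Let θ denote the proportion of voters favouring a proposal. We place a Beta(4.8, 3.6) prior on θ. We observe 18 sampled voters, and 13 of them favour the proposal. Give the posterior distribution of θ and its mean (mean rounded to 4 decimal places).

Posterior: Beta(17.8, 8.6); mean ≈ 0.6742

The binomial likelihood is conjugate to the Beta prior: with 13 successes and 5 failures, the posterior is Beta(4.8+13, 3.6+5) = Beta(17.8, 8.6).
E[θ | data] = 17.8/(17.8+8.6) = 0.6742.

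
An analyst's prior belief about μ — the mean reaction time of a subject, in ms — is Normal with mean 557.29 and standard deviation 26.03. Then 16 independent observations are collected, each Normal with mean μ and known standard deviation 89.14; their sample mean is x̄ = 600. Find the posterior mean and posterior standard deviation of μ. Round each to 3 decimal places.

Posterior mean ≈ 581.936; posterior SD ≈ 16.929

Prior precision 1/τ₀² = 1/26.03² = 0.00147588; data precision n/σ² = 16/89.14² = 0.00201361.
Posterior precision = 0.00147588 + 0.00201361 = 0.00348949, giving posterior SD = 1/√0.00348949 = 16.929.
Posterior mean = (0.00147588·557.29 + 0.00201361·600) / 0.00348949 = 581.936.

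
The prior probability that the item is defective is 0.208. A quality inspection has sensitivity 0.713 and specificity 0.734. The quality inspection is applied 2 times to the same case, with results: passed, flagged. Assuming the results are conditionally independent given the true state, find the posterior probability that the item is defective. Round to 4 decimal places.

Let H be the event that the item is defective; start with P(H) = 0.208. P('flagged'|H) = 0.713, P('flagged'|¬H) = 0.266.
Update on result 1 ('passed'): P(H) ← 0.287·0.2080 / (0.287·0.2080 + 0.734·0.7920) = 0.059696/0.64102 = 0.0931.
Update on result 2 ('flagged'): P(H) ← 0.713·0.0931 / (0.713·0.0931 + 0.266·0.9069) = 0.066399/0.30763 = 0.2158.

Posterior P(H) ≈ 0.2158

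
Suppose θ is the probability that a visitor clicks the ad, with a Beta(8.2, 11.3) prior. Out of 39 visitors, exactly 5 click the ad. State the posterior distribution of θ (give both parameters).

Posterior: Beta(13.2, 45.3)

Observing 5 successes and 34 failures updates Beta(8.2, 11.3) by adding the success and failure counts to the two shape parameters: α = 8.2+5 = 13.2, β = 11.3+34 = 45.3.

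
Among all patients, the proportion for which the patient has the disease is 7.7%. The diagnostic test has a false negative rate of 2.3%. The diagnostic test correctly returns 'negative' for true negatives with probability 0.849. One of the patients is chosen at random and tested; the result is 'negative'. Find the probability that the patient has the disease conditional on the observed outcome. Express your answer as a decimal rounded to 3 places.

P(H | E) ≈ 0.002

Let H be the event that the patient has the disease. P(H) = 0.077, so P(¬H) = 0.923. With E the 'negative' result, P(E|H) = 0.023 and P(E|¬H) = 0.849.
P(E) = 0.023·0.077 + 0.849·0.923 = 0.0017710 + 0.78363 = 0.78540.
By Bayes' theorem, P(H|E) = 0.0017710 / 0.78540 = 0.002.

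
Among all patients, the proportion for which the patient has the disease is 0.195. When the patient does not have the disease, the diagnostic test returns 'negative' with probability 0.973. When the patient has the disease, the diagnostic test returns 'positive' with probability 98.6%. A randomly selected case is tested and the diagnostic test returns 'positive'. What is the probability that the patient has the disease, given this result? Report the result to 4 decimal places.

Let H be the event that the patient has the disease. P(H) = 0.195, so P(¬H) = 0.805. With E the 'positive' result, P(E|H) = 0.986 and P(E|¬H) = 0.027.
P(E) = 0.986·0.195 + 0.027·0.805 = 0.19227 + 0.021735 = 0.21401.
By Bayes' theorem, P(H|E) = 0.19227 / 0.21401 = 0.8984.

P(H | E) ≈ 0.8984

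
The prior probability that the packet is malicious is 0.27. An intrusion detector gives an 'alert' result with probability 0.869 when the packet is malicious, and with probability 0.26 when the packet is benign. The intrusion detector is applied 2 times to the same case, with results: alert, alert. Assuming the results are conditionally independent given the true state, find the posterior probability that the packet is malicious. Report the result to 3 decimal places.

Let H be the event that the packet is malicious; start with P(H) = 0.27. P('alert'|H) = 0.869, P('alert'|¬H) = 0.26.
Update on result 1 ('alert'): P(H) ← 0.869·0.2700 / (0.869·0.2700 + 0.26·0.7300) = 0.23463/0.42443 = 0.5528.
Update on result 2 ('alert'): P(H) ← 0.869·0.5528 / (0.869·0.5528 + 0.26·0.4472) = 0.48039/0.59666 = 0.8051.

Posterior P(H) ≈ 0.805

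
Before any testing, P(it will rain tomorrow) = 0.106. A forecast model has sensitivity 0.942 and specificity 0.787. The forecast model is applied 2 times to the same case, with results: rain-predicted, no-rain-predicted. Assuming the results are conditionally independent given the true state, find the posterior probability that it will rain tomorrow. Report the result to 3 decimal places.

Let H be the event that it will rain tomorrow; start with P(H) = 0.106. P('rain-predicted'|H) = 0.942, P('rain-predicted'|¬H) = 0.213.
Update on result 1 ('rain-predicted'): P(H) ← 0.942·0.1060 / (0.942·0.1060 + 0.213·0.8940) = 0.099852/0.29027 = 0.3440.
Update on result 2 ('no-rain-predicted'): P(H) ← 0.058·0.3440 / (0.058·0.3440 + 0.787·0.6560) = 0.019952/0.53623 = 0.0372.

Posterior P(H) ≈ 0.037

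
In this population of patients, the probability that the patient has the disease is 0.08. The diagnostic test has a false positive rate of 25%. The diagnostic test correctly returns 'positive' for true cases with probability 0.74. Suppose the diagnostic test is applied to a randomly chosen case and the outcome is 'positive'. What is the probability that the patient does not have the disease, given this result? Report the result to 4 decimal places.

P(¬H | E) ≈ 0.7953

Write H for 'the patient has the disease'. Prior odds H:¬H = 0.08/0.92 = 0.086957. For the 'positive' outcome, the likelihood ratio is 0.74/0.25 = 2.9600.
Posterior odds = 0.086957 × 2.9600 = 0.25739, so P(H|E) = 0.25739/(1+0.25739) = 0.2047. Then P(¬H|E) = 1 − 0.2047 = 0.7953.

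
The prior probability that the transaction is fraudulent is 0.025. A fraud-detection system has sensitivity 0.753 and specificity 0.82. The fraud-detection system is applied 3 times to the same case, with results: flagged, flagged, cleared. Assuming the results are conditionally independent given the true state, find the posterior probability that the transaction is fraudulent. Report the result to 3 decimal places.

Posterior P(H) ≈ 0.119

Let H be the event that the transaction is fraudulent; start with P(H) = 0.025. P('flagged'|H) = 0.753, P('flagged'|¬H) = 0.18.
Update on result 1 ('flagged'): P(H) ← 0.753·0.0250 / (0.753·0.0250 + 0.18·0.9750) = 0.018825/0.19432 = 0.0969.
Update on result 2 ('flagged'): P(H) ← 0.753·0.0969 / (0.753·0.0969 + 0.18·0.9031) = 0.072946/0.23551 = 0.3097.
Update on result 3 ('cleared'): P(H) ← 0.247·0.3097 / (0.247·0.3097 + 0.82·0.6903) = 0.076505/0.64252 = 0.1191.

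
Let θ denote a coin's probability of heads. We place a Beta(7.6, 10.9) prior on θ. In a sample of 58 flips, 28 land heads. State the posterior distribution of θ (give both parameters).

The binomial likelihood is conjugate to the Beta prior: with 28 successes and 30 failures, the posterior is Beta(7.6+28, 10.9+30) = Beta(35.6, 40.9).

Posterior: Beta(35.6, 40.9)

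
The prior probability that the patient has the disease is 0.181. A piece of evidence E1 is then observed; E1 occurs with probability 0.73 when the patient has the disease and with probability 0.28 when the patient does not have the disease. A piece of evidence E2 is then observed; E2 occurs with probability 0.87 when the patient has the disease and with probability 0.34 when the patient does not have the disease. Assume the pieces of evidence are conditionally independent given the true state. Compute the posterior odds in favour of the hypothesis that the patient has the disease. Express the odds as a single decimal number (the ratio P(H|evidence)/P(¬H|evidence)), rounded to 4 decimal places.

Prior odds = 0.181/(1−0.181) = 0.22100. In log-odds, ln(0.22100) = -1.5096.
Add log likelihood ratios: ln(2.6071) + ln(2.5588) = 1.8978.
Posterior log-odds = 0.38822, so posterior odds = exp(0.38822) = 1.4743.

Posterior odds ≈ 1.4743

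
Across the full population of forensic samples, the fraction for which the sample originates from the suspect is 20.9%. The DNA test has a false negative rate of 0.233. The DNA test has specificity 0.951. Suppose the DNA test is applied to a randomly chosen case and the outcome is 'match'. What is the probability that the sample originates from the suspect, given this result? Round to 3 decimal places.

P(H | E) ≈ 0.805

Let H be the event that the sample originates from the suspect. P(H) = 0.209, so P(¬H) = 0.791. With E the 'match' result, P(E|H) = 0.767 and P(E|¬H) = 0.049.
P(E) = 0.767·0.209 + 0.049·0.791 = 0.16030 + 0.038759 = 0.19906.
By Bayes' theorem, P(H|E) = 0.16030 / 0.19906 = 0.805.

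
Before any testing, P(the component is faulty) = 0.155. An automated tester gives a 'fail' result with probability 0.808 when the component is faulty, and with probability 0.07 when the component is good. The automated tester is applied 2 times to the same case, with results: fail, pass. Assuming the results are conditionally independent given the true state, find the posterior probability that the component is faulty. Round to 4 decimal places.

Posterior P(H) ≈ 0.3042

With H the event that the component is faulty, the joint likelihood of the observed sequence is P(data|H) = 0.808·0.192 = 0.15514 and P(data|¬H) = 0.07·0.93 = 0.065100.
Bayes: P(H|data) = 0.155·0.15514 / (0.155·0.15514 + 0.845·0.065100) = 0.024046/0.079056 = 0.3042.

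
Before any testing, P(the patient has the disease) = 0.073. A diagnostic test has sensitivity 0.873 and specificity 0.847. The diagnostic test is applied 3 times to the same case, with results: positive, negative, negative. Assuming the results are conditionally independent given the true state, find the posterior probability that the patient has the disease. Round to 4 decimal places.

Posterior P(H) ≈ 0.0100

Let H be the event that the patient has the disease; start with P(H) = 0.073. P('positive'|H) = 0.873, P('positive'|¬H) = 0.153.
Update on result 1 ('positive'): P(H) ← 0.873·0.0730 / (0.873·0.0730 + 0.153·0.9270) = 0.063729/0.20556 = 0.3100.
Update on result 2 ('negative'): P(H) ← 0.127·0.3100 / (0.127·0.3100 + 0.847·0.6900) = 0.039373/0.62378 = 0.0631.
Update on result 3 ('negative'): P(H) ← 0.127·0.0631 / (0.127·0.0631 + 0.847·0.9369) = 0.0080163/0.80155 = 0.0100.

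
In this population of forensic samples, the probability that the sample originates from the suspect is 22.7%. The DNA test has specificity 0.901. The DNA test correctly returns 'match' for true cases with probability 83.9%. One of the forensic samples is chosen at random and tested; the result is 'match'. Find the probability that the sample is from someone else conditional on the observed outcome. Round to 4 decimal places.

Write H for 'the sample originates from the suspect'. Prior odds H:¬H = 0.227/0.773 = 0.29366. For the 'match' outcome, the likelihood ratio is 0.839/0.099 = 8.4747.
Posterior odds = 0.29366 × 8.4747 = 2.4887, so P(H|E) = 2.4887/(1+2.4887) = 0.7134. Then P(¬H|E) = 1 − 0.7134 = 0.2866.

P(¬H | E) ≈ 0.2866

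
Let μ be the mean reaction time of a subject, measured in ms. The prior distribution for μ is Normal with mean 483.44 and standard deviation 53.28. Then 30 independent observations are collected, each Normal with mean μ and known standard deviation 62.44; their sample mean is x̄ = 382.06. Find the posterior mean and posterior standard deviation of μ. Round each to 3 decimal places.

Posterior mean ≈ 386.498; posterior SD ≈ 11.148

With known σ, the Normal prior is conjugate. Weight on the data is w = (n/σ²)/(n/σ² + 1/τ₀²) = 0.00769477/(0.00769477+0.00035227) = 0.95622.
Posterior mean = w·x̄ + (1−w)·μ₀ = 0.95622·382.06 + 0.043776·483.44 = 386.498. Posterior variance = 1/(0.00769477+0.00035227) = 124.269, so SD = 11.148.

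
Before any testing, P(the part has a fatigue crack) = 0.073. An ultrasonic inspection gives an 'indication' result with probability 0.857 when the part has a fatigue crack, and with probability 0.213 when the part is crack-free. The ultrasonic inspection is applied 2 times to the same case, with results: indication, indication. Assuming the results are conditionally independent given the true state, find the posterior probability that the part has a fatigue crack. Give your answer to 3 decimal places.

Posterior P(H) ≈ 0.560

Let H be the event that the part has a fatigue crack; start with P(H) = 0.073. P('indication'|H) = 0.857, P('indication'|¬H) = 0.213.
Update on result 1 ('indication'): P(H) ← 0.857·0.0730 / (0.857·0.0730 + 0.213·0.9270) = 0.062561/0.26001 = 0.2406.
Update on result 2 ('indication'): P(H) ← 0.857·0.2406 / (0.857·0.2406 + 0.213·0.7594) = 0.20620/0.36795 = 0.5604.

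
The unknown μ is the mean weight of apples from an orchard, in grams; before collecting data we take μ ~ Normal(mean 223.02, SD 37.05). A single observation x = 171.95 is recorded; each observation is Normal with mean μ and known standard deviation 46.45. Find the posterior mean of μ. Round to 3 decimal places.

Prior precision 1/τ₀² = 1/37.05² = 0.00072849; data precision n/σ² = 1/46.45² = 0.00046348.
Posterior precision = 0.00072849 + 0.00046348 = 0.00119197.
Posterior mean = (0.00072849·223.02 + 0.00046348·171.95) / 0.00119197 = 203.162.

Posterior mean ≈ 203.162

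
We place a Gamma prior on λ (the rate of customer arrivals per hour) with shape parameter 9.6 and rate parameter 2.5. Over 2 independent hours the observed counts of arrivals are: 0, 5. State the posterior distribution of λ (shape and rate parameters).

Posterior: Gamma(shape=14.6, rate=4.5)

The Poisson likelihood adds the total count to the shape and the number of exposure periods to the rate. Here ∑xᵢ = 5 and n = 2, so shape 9.6→14.6 and rate 2.5→4.5.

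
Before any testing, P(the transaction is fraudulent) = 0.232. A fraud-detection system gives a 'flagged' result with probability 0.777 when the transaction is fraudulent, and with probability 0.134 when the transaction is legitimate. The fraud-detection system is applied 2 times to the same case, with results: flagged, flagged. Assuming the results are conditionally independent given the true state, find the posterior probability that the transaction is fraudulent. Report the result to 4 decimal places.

Posterior P(H) ≈ 0.9104

Let H be the event that the transaction is fraudulent; start with P(H) = 0.232. P('flagged'|H) = 0.777, P('flagged'|¬H) = 0.134.
Update on result 1 ('flagged'): P(H) ← 0.777·0.2320 / (0.777·0.2320 + 0.134·0.7680) = 0.18026/0.28318 = 0.6366.
Update on result 2 ('flagged'): P(H) ← 0.777·0.6366 / (0.777·0.6366 + 0.134·0.3634) = 0.49462/0.54332 = 0.9104.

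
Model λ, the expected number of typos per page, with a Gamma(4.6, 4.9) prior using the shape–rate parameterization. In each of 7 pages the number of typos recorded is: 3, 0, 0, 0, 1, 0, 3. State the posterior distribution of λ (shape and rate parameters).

Total count ∑xᵢ = 7 over n = 7 pages.
Gamma is conjugate to the Poisson likelihood: posterior is Gamma(shape = 4.6+7 = 11.6, rate = 4.9+7 = 11.9).

Posterior: Gamma(shape=11.6, rate=11.9)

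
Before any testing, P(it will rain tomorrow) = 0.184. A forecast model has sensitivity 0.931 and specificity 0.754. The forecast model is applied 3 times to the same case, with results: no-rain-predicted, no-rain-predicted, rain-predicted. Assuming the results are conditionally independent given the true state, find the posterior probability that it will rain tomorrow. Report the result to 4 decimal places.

Let H be the event that it will rain tomorrow; start with P(H) = 0.184. P('rain-predicted'|H) = 0.931, P('rain-predicted'|¬H) = 0.246.
Update on result 1 ('no-rain-predicted'): P(H) ← 0.069·0.1840 / (0.069·0.1840 + 0.754·0.8160) = 0.012696/0.62796 = 0.0202.
Update on result 2 ('no-rain-predicted'): P(H) ← 0.069·0.0202 / (0.069·0.0202 + 0.754·0.9798) = 0.0013950/0.74015 = 0.0019.
Update on result 3 ('rain-predicted'): P(H) ← 0.931·0.0019 / (0.931·0.0019 + 0.246·0.9981) = 0.0017547/0.24729 = 0.0071.

Posterior P(H) ≈ 0.0071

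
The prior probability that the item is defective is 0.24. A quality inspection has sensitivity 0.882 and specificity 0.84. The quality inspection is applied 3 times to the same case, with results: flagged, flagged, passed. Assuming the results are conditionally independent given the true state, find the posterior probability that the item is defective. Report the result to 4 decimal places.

With H the event that the item is defective, the joint likelihood of the observed sequence is P(data|H) = 0.882·0.882·0.118 = 0.091795 and P(data|¬H) = 0.16·0.16·0.84 = 0.021504.
Bayes: P(H|data) = 0.24·0.091795 / (0.24·0.091795 + 0.76·0.021504) = 0.022031/0.038374 = 0.5741.

Posterior P(H) ≈ 0.5741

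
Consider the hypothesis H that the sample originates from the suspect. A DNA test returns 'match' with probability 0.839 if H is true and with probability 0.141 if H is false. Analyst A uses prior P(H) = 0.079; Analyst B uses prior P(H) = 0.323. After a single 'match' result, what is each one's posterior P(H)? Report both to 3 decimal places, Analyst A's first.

Analyst A: 0.338; Analyst B: 0.740

The likelihood ratio for a 'match' result is 0.839/0.141 = 5.9504.
Analyst A: prior odds 0.079/0.921 = 0.085776; posterior odds 0.51040; posterior probability 0.338.
Analyst B: prior odds 0.323/0.677 = 0.47710; posterior odds 2.8389; posterior probability 0.740.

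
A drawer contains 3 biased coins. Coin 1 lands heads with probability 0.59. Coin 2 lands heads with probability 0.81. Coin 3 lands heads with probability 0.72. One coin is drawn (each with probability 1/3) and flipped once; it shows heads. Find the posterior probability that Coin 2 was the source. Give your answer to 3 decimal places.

Tabulate prior·likelihood by source: [1] prior 0.333333, lik 0.59, product 0.1967; [2] prior 0.333333, lik 0.81, product 0.2700; [3] prior 0.333333, lik 0.72, product 0.2400.
Normalizing constant = 0.70667; the posterior for Coin 2 is its product over the sum, 0.2700/0.70667 = 0.382.

Posterior probability ≈ 0.382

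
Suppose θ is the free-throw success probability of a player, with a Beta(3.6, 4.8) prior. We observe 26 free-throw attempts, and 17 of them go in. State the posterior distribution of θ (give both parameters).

Posterior: Beta(20.6, 13.8)

Observing 17 successes and 9 failures updates Beta(3.6, 4.8) by adding the success and failure counts to the two shape parameters: α = 3.6+17 = 20.6, β = 4.8+9 = 13.8.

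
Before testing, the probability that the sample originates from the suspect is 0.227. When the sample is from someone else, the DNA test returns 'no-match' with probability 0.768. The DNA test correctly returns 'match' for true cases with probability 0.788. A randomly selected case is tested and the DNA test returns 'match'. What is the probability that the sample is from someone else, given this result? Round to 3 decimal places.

Write H for 'the sample originates from the suspect'. Prior odds H:¬H = 0.227/0.773 = 0.29366. For the 'match' outcome, the likelihood ratio is 0.788/0.232 = 3.3966.
Posterior odds = 0.29366 × 3.3966 = 0.99743, so P(H|E) = 0.99743/(1+0.99743) = 0.499. Then P(¬H|E) = 1 − 0.499 = 0.501.

P(¬H | E) ≈ 0.501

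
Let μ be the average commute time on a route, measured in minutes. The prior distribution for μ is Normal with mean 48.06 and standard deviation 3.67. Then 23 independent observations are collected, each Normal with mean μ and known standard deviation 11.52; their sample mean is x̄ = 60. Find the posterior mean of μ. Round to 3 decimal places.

Posterior mean ≈ 56.419

With known σ, the Normal prior is conjugate. Weight on the data is w = (n/σ²)/(n/σ² + 1/τ₀²) = 0.173310/(0.173310+0.0742451) = 0.70009.
Posterior mean = w·x̄ + (1−w)·μ₀ = 0.70009·60 + 0.29991·48.06 = 56.419.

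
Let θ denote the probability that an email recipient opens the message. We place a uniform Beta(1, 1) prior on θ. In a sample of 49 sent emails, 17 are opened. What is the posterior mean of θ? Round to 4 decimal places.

Posterior mean ≈ 0.3529

The binomial likelihood is conjugate to the Beta prior: with 17 successes and 32 failures, the posterior is Beta(1+17, 1+32) = Beta(18, 33).
E[θ | data] = 18/(18+33) = 0.3529.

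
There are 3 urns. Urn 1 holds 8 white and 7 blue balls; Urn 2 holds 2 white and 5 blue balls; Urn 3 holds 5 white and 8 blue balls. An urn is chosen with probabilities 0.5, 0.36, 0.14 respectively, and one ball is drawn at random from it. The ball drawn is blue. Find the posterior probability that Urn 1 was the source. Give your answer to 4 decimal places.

Posterior probability ≈ 0.4046

P(blue|Urn 1) = 0.4667; P(blue|Urn 2) = 0.7143; P(blue|Urn 3) = 0.6154.
Prior × likelihood for each source: 0.5·0.4667=0.2333, 0.36·0.7143=0.2571, 0.14·0.6154=0.08615. Summing gives P(blue) = 0.57663.
P(Urn 1 | blue) = 0.2333 / 0.57663 = 0.4046.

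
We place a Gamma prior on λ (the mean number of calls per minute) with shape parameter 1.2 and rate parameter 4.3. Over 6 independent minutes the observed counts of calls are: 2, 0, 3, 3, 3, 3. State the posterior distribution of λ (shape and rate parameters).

Posterior: Gamma(shape=15.2, rate=10.3)

The Poisson likelihood adds the total count to the shape and the number of exposure periods to the rate. Here ∑xᵢ = 14 and n = 6, so shape 1.2→15.2 and rate 4.3→10.3.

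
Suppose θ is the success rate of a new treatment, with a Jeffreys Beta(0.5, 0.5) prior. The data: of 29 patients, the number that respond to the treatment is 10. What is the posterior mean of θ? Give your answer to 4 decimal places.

Observing 10 successes and 19 failures updates Beta(0.5, 0.5) by adding the success and failure counts to the two shape parameters: α = 0.5+10 = 10.5, β = 0.5+19 = 19.5.
E[θ | data] = 10.5/(10.5+19.5) = 0.3500.

Posterior mean ≈ 0.3500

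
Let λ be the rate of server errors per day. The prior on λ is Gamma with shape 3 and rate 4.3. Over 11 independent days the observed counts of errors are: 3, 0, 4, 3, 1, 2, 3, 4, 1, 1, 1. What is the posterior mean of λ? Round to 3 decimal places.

Posterior mean ≈ 1.699

The Poisson likelihood adds the total count to the shape and the number of exposure periods to the rate. Here ∑xᵢ = 23 and n = 11, so shape 3→26 and rate 4.3→15.3.
E[λ | data] = 26/15.3 = 1.699.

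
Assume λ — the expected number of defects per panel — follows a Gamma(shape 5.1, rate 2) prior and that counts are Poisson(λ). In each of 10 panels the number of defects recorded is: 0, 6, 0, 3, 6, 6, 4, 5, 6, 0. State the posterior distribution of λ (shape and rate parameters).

Total count ∑xᵢ = 36 over n = 10 panels.
Gamma is conjugate to the Poisson likelihood: posterior is Gamma(shape = 5.1+36 = 41.1, rate = 2+10 = 12).

Posterior: Gamma(shape=41.1, rate=12)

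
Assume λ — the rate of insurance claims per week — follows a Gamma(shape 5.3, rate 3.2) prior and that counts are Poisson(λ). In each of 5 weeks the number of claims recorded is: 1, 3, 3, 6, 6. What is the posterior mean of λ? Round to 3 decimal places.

Posterior mean ≈ 2.963

The Poisson likelihood adds the total count to the shape and the number of exposure periods to the rate. Here ∑xᵢ = 19 and n = 5, so shape 5.3→24.3 and rate 3.2→8.2.
Posterior mean = shape/rate = 24.3/8.2 = 2.963.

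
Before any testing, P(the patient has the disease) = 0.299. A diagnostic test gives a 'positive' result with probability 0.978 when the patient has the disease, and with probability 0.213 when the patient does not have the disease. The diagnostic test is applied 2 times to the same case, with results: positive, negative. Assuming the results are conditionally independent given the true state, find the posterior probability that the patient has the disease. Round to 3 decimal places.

Let H be the event that the patient has the disease; start with P(H) = 0.299. P('positive'|H) = 0.978, P('positive'|¬H) = 0.213.
Update on result 1 ('positive'): P(H) ← 0.978·0.2990 / (0.978·0.2990 + 0.213·0.7010) = 0.29242/0.44173 = 0.6620.
Update on result 2 ('negative'): P(H) ← 0.022·0.6620 / (0.022·0.6620 + 0.787·0.3380) = 0.014564/0.28058 = 0.0519.

Posterior P(H) ≈ 0.052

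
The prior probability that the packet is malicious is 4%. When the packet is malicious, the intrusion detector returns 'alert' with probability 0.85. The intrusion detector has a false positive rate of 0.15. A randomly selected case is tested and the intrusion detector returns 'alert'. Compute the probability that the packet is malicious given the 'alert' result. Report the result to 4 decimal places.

Write H for 'the packet is malicious'. Prior odds H:¬H = 0.04/0.96 = 0.041667. For the 'alert' outcome, the likelihood ratio is 0.85/0.15 = 5.6667.
Posterior odds = 0.041667 × 5.6667 = 0.23611, so P(H|E) = 0.23611/(1+0.23611) = 0.1910.

P(H | E) ≈ 0.1910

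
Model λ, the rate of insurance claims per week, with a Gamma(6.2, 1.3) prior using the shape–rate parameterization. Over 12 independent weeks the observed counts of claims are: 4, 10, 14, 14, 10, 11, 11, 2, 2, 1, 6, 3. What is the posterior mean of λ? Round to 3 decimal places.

Total count ∑xᵢ = 88 over n = 12 weeks.
Gamma is conjugate to the Poisson likelihood: posterior is Gamma(shape = 6.2+88 = 94.2, rate = 1.3+12 = 13.3).
Posterior mean = shape/rate = 94.2/13.3 = 7.083.

Posterior mean ≈ 7.083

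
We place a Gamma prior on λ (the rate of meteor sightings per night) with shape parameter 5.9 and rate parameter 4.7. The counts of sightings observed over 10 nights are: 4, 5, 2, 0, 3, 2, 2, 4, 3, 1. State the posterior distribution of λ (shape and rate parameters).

Posterior: Gamma(shape=31.9, rate=14.7)

The Poisson likelihood adds the total count to the shape and the number of exposure periods to the rate. Here ∑xᵢ = 26 and n = 10, so shape 5.9→31.9 and rate 4.7→14.7.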